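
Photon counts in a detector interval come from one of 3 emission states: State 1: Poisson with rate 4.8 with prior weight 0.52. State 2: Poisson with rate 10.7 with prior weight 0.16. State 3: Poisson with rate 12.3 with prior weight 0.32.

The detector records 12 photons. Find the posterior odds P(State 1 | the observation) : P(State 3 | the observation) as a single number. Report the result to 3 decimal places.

Only the two components matter; the odds are (w_i f_i(x)) / (w_j f_j(x)).
Component likelihoods at x = 12 photons:
  f_1 = e^(−4.8)·4.8^12/12! = 0.00257007
  f_2 = e^(−10.7)·10.7^12/12! = 0.106003
  f_3 = e^(−12.3)·12.3^12/12! = 0.113947
0.00133643 / 0.036463 ≈ 0.037

0.037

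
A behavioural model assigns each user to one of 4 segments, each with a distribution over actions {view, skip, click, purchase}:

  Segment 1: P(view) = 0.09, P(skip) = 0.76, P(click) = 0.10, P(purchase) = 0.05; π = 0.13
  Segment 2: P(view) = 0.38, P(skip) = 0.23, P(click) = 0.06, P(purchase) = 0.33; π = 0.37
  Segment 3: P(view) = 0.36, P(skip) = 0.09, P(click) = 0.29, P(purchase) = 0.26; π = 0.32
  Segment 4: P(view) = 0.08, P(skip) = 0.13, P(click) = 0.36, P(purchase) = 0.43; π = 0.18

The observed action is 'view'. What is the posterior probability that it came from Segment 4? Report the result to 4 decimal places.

0.0511

Posterior ∝ prior × likelihood, so P(k | x) ∝ P(Z=k) f_k(x); normalise over all components.
Evaluate each component's likelihood at the observed value:
  L_1 = P(view | comp) = 0.09
  L_2 = P(view | comp) = 0.38
  L_3 = P(view | comp) = 0.36
  L_4 = P(view | comp) = 0.08
Multiply by the mixture weights:
  P(Z=1)·L_1 = 0.13 × 0.09 = 0.0117
  P(Z=2)·L_2 = 0.37 × 0.38 = 0.1406
  P(Z=3)·L_3 = 0.32 × 0.36 = 0.1152
  P(Z=4)·L_4 = 0.18 × 0.08 = 0.0144
Normaliser: 0.0117 + 0.1406 + 0.1152 + 0.0144 = 0.2819
P(Segment 4 | data) ≈ 0.0511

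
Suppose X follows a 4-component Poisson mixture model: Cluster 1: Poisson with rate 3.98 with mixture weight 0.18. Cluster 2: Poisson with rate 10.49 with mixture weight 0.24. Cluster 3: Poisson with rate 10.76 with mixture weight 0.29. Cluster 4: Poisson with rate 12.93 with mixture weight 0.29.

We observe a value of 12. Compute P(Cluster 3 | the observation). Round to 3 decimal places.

Apply Bayes' rule: the posterior for each component is proportional to its prior times its likelihood at x.
Evaluate each component's likelihood at the observed value:
  L_1 = 0.000616266
  L_2 = 0.103091
  L_3 = 0.106758
  L_4 = 0.110514
Multiply by the mixture weights:
  π_1·L_1 = 0.18 × 0.000616266 = 0.000110928
  π_2·L_2 = 0.24 × 0.103091 = 0.0247418
  π_3·L_3 = 0.29 × 0.106758 = 0.0309599
  π_4·L_4 = 0.29 × 0.110514 = 0.0320491
Evidence: 0.000110928 + 0.0247418 + 0.0309599 + 0.0320491 = 0.0878617
P(Cluster 3 | data) = 0.0309599 / 0.0878617 ≈ 0.352

0.352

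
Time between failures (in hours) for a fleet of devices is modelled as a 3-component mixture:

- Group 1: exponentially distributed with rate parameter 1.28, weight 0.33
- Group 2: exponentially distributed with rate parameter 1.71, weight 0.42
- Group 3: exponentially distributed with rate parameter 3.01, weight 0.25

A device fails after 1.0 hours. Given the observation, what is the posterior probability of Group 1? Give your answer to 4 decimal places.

By Bayes' theorem, P(k | x) = P(Z=k) f_k(x) / Σ_j P(Z=j) f_j(x).
Evaluate each component's likelihood at the observed value:
  f_1 = 0.355888
  f_2 = 0.309281
  f_3 = 0.148368
Weight by the priors:
  P(Z=1)·f_1 = 0.33 × 0.355888 = 0.117443
  P(Z=2)·f_2 = 0.42 × 0.309281 = 0.129898
  P(Z=3)·f_3 = 0.25 × 0.148368 = 0.037092
Marginal: 0.117443 + 0.129898 + 0.037092 = 0.284433
P(Group 1 | 1.0 hours) = 0.117443 / 0.284433 ≈ 0.4129

0.4129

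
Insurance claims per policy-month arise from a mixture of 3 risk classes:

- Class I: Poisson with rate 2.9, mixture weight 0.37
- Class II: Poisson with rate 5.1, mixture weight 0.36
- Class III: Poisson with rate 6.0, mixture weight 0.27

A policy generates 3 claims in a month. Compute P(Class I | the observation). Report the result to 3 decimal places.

Apply Bayes' rule: the posterior for each component is proportional to its prior times its likelihood at x.
Component likelihoods at x = 3 claims:
  p_I = e^(−2.9)·2.9^3/3! = 0.22366
  p_II = e^(−5.1)·5.1^3/3! = 0.13479
  p_III = e^(−6.0)·6.0^3/3! = 0.0892351
Unnormalised posteriors:
  w_I·p_I = 0.37 × 0.22366 = 0.0827543
  w_II·p_II = 0.36 × 0.13479 = 0.0485244
  w_III·p_III = 0.27 × 0.0892351 = 0.0240935
Evidence: 0.0827543 + 0.0485244 + 0.0240935 = 0.155372
Responsibility of Class I: 0.0827543 / 0.155372 ≈ 0.533

0.533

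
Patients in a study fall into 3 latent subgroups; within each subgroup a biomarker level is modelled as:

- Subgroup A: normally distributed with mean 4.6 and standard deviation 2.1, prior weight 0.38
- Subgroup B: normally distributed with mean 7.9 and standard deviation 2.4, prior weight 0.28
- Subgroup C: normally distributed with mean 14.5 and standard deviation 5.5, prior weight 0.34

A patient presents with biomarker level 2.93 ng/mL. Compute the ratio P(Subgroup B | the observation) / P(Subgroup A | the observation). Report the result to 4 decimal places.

Since P(k|x) ∝ π_k f_k(x), the posterior odds are π_i f_i(x) / (π_j f_j(x)).
Evaluate each component's likelihood at the observed value:
  p_A = (1/(2.1·√(2π)))·exp(−(2.93−4.6)²/(2·2.1²)) = 0.189973·exp(-0.31620) = 0.138473
  p_B = (1/(2.4·√(2π)))·exp(−(2.93−7.9)²/(2·2.4²)) = 0.166226·exp(-2.14418) = 0.0194758
  p_C = (1/(5.5·√(2π)))·exp(−(2.93−14.5)²/(2·5.5²)) = 0.072535·exp(-2.21264) = 0.00793613
Odds = (0.28/0.38) × (0.0194758/0.138473) = 0.736842 × 0.140647 ≈ 0.1036

0.1036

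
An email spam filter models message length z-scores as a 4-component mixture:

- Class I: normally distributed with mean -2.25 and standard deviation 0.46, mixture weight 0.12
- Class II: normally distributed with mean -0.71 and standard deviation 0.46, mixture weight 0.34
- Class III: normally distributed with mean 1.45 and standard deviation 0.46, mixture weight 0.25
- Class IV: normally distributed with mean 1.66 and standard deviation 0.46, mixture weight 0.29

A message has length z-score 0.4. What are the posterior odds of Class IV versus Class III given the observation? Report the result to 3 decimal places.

0.369

Only the two components matter; the odds are (P(Z=i) f_i(x)) / (P(Z=j) f_j(x)).
Evaluate each component's likelihood at the observed value:
  L_I = (1/(0.46·√(2π)))·exp(−(0.4−-2.25)²/(2·0.46²)) = 0.867266·exp(-16.59381) = 5.38955e-08
  L_II = (1/(0.46·√(2π)))·exp(−(0.4−-0.71)²/(2·0.46²)) = 0.867266·exp(-2.91139) = 0.0471793
  L_III = (1/(0.46·√(2π)))·exp(−(0.4−1.45)²/(2·0.46²)) = 0.867266·exp(-2.60515) = 0.064084
  L_IV = (1/(0.46·√(2π)))·exp(−(0.4−1.66)²/(2·0.46²)) = 0.867266·exp(-3.75142) = 0.0203672
Odds = (0.29/0.25) × (0.0203672/0.064084) = 1.16 × 0.317821 ≈ 0.369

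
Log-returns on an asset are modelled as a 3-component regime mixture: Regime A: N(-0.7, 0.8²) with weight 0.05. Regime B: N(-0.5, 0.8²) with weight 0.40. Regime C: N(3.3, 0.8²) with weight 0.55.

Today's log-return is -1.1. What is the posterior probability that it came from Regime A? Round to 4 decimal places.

0.1275

P(component k | x) = w_k·f_k(x) / marginal(x), where marginal(x) = Σ_j w_j·f_j(x).
Normal densities:
  p_A = 0.440082
  p_B = 0.376422
  p_C = 1.34622e-07
Prior × likelihood for each component:
  w_A·p_A = 0.05 × 0.440082 = 0.0220041
  w_B·p_B = 0.40 × 0.376422 = 0.150569
  w_C·p_C = 0.55 × 1.34622e-07 = 7.40421e-08
Sum: 0.0220041 + 0.150569 + 7.40421e-08 = 0.172573
P(Regime A | data) ≈ 0.1275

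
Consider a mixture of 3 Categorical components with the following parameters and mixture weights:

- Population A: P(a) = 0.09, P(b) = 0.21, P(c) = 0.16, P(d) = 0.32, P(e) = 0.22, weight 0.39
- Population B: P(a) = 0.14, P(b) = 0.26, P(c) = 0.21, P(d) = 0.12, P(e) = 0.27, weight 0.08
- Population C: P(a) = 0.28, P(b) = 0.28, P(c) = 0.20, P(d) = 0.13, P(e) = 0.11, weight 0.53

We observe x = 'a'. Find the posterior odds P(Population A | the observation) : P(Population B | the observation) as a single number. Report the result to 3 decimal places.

Posterior odds = (w_i f_i(x)) / (w_j f_j(x)); the normalising sum cancels.
Evaluate each component's likelihood at the observed value:
  f_A = P(a | comp) = 0.09
  f_B = P(a | comp) = 0.14
  f_C = P(a | comp) = 0.28
Posterior odds = (w_A·f_A) / (w_B·f_B) = (0.39·0.09) / (0.08·0.14) = 0.0351 / 0.0112 ≈ 3.134

3.134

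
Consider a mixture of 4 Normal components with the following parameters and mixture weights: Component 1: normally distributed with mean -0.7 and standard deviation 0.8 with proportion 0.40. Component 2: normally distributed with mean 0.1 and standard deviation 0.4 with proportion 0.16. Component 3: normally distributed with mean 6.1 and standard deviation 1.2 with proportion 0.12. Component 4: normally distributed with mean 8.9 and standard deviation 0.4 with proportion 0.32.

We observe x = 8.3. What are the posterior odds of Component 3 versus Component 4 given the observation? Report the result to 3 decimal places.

0.072

The posterior odds equal the prior odds times the likelihood ratio: (w_i/w_j)·(f_i(x)/f_j(x)).
Normal densities:
  f_1 = 1.64105e-28
  f_2 = 5.52996e-92
  f_3 = 0.061926
  f_4 = 0.323794
Odds = (0.12/0.32) × (0.061926/0.323794) = 0.375 × 0.191251 ≈ 0.072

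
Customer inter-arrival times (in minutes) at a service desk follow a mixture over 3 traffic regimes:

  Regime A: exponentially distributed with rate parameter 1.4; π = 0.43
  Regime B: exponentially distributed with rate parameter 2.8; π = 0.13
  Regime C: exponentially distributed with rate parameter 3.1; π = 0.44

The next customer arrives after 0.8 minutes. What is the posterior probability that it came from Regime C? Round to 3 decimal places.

By Bayes' theorem, P(k | x) = P(Z=k) f_k(x) / Σ_j P(Z=j) f_j(x).
Evaluate each component's likelihood at the observed value:
  L_A = 0.456792
  L_B = 0.298084
  L_C = 0.259604
Prior × likelihood for each component:
  P(Z=A)·L_A = 0.43 × 0.456792 = 0.19642
  P(Z=B)·L_B = 0.13 × 0.298084 = 0.0387509
  P(Z=C)·L_C = 0.44 × 0.259604 = 0.114226
Denominator: 0.19642 + 0.0387509 + 0.114226 = 0.349397
Responsibility of Regime C: 0.114226 / 0.349397 ≈ 0.327

0.327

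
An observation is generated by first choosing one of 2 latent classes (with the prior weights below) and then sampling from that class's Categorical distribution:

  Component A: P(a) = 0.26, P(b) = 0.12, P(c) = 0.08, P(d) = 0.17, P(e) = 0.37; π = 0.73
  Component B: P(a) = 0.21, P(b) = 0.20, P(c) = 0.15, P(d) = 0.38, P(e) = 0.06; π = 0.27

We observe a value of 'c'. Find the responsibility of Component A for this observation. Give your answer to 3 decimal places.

Posterior ∝ prior × likelihood, so P(k | x) ∝ P(Z=k) f_k(x); normalise over all components.
Evaluate each component's likelihood at the observed value:
  p_A = 0.08
  p_B = 0.15
Unnormalised posteriors:
  P(Z=A)·p_A = 0.73 × 0.08 = 0.0584
  P(Z=B)·p_B = 0.27 × 0.15 = 0.0405
Evidence: 0.0584 + 0.0405 = 0.0989
P(Component A | 'c') = 0.0584 / 0.0989 ≈ 0.590

0.590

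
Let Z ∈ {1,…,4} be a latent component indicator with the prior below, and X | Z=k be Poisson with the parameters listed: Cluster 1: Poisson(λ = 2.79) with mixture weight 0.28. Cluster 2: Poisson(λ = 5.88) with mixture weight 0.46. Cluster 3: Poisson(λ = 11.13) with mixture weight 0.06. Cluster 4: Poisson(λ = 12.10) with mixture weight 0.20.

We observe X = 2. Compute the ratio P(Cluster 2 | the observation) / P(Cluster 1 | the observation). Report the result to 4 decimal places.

0.3320

Posterior odds = (w_i f_i(x)) / (w_j f_j(x)); the normalising sum cancels.
Evaluate each component's likelihood at the observed value:
  f_1 = e^(−2.79)·2.79^2/2! = 0.239054
  f_2 = e^(−5.88)·5.88^2/2! = 0.048314
  f_3 = e^(−11.13)·11.13^2/2! = 0.00090837
  f_4 = e^(−12.10)·12.10^2/2! = 0.000406984
Odds = (0.46/0.28) × (0.048314/0.239054) = 1.64286 × 0.202105 ≈ 0.3320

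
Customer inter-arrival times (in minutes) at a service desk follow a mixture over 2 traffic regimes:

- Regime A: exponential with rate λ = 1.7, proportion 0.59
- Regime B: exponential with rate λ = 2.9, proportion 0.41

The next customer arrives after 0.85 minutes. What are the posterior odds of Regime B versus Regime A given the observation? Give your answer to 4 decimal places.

0.4275

Since P(k|x) ∝ π_k f_k(x), the posterior odds are π_i f_i(x) / (π_j f_j(x)).
Component likelihoods at x = 0.85 minutes:
  f_A = 1.7·e^(−1.7·0.85) = 1.7·e^(−1.4450) = 0.400768
  f_B = 2.9·e^(−2.9·0.85) = 2.9·e^(−2.4650) = 0.246526
Odds = (0.41/0.59) × (0.246526/0.400768) = 0.694915 × 0.615133 ≈ 0.4275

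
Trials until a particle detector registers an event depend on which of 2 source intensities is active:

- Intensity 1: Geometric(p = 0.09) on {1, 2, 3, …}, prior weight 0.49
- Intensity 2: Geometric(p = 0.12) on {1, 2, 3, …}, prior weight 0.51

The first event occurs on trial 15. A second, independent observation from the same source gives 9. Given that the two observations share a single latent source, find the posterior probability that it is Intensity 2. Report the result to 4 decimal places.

By Bayes' theorem, P(k | x) = P(Z=k) f_k(x) / Σ_j P(Z=j) f_j(x).
Since both observations come from the same component, the likelihood for component k is f_k(x₁)·f_k(x₂).
  L_1 = [0.0240338] × [0.0423227] = 0.00101717
  L_2 = [0.0200419] × [0.0431561] = 0.000864931
Unnormalised posteriors:
  P(Z=1)·L_1 = 0.49 × 0.00101717 = 0.000498416
  P(Z=2)·L_2 = 0.51 × 0.000864931 = 0.000441115
Marginal: 0.000498416 + 0.000441115 = 0.00093953
P(Intensity 2 | x₁,x₂) = 0.000441115 / 0.00093953 ≈ 0.4695

0.4695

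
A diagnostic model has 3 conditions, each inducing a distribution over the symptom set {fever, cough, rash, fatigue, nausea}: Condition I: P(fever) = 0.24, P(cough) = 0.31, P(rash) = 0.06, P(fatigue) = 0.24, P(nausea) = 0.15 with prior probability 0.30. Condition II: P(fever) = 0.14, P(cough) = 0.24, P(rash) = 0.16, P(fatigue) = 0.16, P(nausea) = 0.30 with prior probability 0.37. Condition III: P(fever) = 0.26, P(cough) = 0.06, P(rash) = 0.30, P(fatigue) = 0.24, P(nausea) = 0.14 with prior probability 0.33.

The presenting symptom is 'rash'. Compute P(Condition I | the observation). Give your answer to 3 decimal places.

Posterior ∝ prior × likelihood, so P(k | x) ∝ w_k f_k(x); normalise over all components.
Categorical probabilities:
  p_I = P(rash | comp) = 0.06
  p_II = P(rash | comp) = 0.16
  p_III = P(rash | comp) = 0.30
Prior × likelihood for each component:
  w_I·p_I = 0.30 × 0.06 = 0.018
  w_II·p_II = 0.37 × 0.16 = 0.0592
  w_III·p_III = 0.33 × 0.3 = 0.099
Evidence: 0.018 + 0.0592 + 0.099 = 0.1762
So the posterior for Condition I is 0.018 / 0.1762 ≈ 0.102.

0.102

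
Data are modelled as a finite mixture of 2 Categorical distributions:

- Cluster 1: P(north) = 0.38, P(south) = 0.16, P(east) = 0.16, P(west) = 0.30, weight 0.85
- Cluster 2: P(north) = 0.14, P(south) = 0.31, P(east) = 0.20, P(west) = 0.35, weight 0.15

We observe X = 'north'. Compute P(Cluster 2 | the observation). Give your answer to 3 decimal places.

0.061

By Bayes' theorem, P(k | x) = P(Z=k) f_k(x) / Σ_j P(Z=j) f_j(x).
Categorical probabilities:
  f_1 = 0.38
  f_2 = 0.14
Multiply by the mixture weights:
  P(Z=1)·f_1 = 0.85 × 0.38 = 0.323
  P(Z=2)·f_2 = 0.15 × 0.14 = 0.021
Sum: 0.323 + 0.021 = 0.344
P(Cluster 2 | 'north') ≈ 0.061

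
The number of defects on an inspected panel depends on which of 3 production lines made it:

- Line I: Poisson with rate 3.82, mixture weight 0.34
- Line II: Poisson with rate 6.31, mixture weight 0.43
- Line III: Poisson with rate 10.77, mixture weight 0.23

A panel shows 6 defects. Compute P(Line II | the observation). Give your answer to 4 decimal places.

0.6164

The responsibility of component k is π_k f_k(x) divided by Σ_j π_j f_j(x).
Evaluate each component's likelihood at the observed value:
  f_I = 0.094633
  f_II = 0.159384
  f_III = 0.0455628
Weight by the priors:
  π_I·f_I = 0.34 × 0.094633 = 0.0321752
  π_II·f_II = 0.43 × 0.159384 = 0.0685352
  π_III·f_III = 0.23 × 0.0455628 = 0.0104794
Normaliser: 0.0321752 + 0.0685352 + 0.0104794 = 0.11119
So the posterior for Line II is 0.0685352 / 0.11119 ≈ 0.6164.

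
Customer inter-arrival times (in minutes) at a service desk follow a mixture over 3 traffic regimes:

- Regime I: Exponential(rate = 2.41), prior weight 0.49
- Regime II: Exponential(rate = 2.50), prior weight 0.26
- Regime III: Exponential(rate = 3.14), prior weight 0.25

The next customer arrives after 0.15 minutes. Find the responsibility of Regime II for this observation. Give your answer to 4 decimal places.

0.2539

Posterior ∝ prior × likelihood, so P(k | x) ∝ P(Z=k) f_k(x); normalise over all components.
Evaluate each component's likelihood at the observed value:
  f_I = 1.67888
  f_II = 1.71822
  f_III = 1.96055
Multiply by the mixture weights:
  P(Z=I)·f_I = 0.49 × 1.67888 = 0.822651
  P(Z=II)·f_II = 0.26 × 1.71822 = 0.446738
  P(Z=III)·f_III = 0.25 × 1.96055 = 0.490136
Marginal: 0.822651 + 0.446738 + 0.490136 = 1.75953
So the posterior for Regime II is 0.446738 / 1.75953 ≈ 0.2539.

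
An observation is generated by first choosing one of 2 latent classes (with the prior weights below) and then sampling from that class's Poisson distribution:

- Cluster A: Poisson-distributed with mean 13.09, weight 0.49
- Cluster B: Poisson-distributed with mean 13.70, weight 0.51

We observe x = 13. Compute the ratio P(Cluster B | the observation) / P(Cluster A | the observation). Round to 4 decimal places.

Only the two components matter; the odds are (π_i f_i(x)) / (π_j f_j(x)).
Component likelihoods at x = 13:
  p_A = 0.109906
  p_B = 0.107957
Odds = (0.51/0.49) × (0.107957/0.109906) = 1.04082 × 0.982273 ≈ 1.0224

1.0224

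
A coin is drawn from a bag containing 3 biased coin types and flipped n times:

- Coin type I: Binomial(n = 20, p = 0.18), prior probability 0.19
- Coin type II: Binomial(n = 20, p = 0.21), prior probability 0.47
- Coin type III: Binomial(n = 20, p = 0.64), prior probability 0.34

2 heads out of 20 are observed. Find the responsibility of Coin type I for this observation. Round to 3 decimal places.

0.367

P(component k | x) = w_k·f_k(x) / marginal(x), where marginal(x) = Σ_j w_j·f_j(x).
Evaluate each component's likelihood at the observed value:
  f_I = 0.172961
  f_II = 0.120359
  f_III = 8.0271e-07
Weight by the priors:
  w_I·f_I = 0.19 × 0.172961 = 0.0328626
  w_II·f_II = 0.47 × 0.120359 = 0.0565689
  w_III·f_III = 0.34 × 8.0271e-07 = 2.72921e-07
Marginal: 0.0328626 + 0.0565689 + 2.72921e-07 = 0.0894317
P(Coin type I | x) ≈ 0.367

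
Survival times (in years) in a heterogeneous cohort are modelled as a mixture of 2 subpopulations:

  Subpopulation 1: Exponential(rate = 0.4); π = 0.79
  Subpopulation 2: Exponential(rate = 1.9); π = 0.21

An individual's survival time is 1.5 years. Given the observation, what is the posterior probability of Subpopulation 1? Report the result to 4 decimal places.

Apply Bayes' rule: the posterior for each component is proportional to its prior times its likelihood at x.
Component likelihoods at x = 1.5 years:
  p_1 = 0.219525
  p_2 = 0.109904
Multiply by the mixture weights:
  w_1·p_1 = 0.79 × 0.219525 = 0.173424
  w_2·p_2 = 0.21 × 0.109904 = 0.0230799
Sum: 0.173424 + 0.0230799 = 0.196504
So the posterior for Subpopulation 1 is 0.173424 / 0.196504 ≈ 0.8825.

0.8825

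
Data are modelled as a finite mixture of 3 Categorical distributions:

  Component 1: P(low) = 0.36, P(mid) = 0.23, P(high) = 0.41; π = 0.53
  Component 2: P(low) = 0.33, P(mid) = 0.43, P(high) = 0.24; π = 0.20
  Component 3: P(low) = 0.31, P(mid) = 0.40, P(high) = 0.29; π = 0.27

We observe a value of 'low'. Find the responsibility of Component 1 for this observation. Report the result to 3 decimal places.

0.560

Posterior ∝ prior × likelihood, so P(k | x) ∝ w_k f_k(x); normalise over all components.
Evaluate each component's likelihood at the observed value:
  f_1 = 0.36
  f_2 = 0.33
  f_3 = 0.31
Prior × likelihood for each component:
  w_1·f_1 = 0.53 × 0.36 = 0.1908
  w_2·f_2 = 0.20 × 0.33 = 0.066
  w_3·f_3 = 0.27 × 0.31 = 0.0837
Marginal: 0.1908 + 0.066 + 0.0837 = 0.3405
P(Component 1 | the observation) = 0.1908 / 0.3405 ≈ 0.560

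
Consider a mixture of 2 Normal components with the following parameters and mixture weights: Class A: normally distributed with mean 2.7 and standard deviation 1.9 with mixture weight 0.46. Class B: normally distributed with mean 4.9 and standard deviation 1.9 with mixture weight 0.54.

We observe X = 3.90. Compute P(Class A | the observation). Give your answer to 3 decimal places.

0.445

P(component k | x) = P(Z=k)·f_k(x) / marginal(x), where marginal(x) = Σ_j P(Z=j)·f_j(x).
Evaluate each component's likelihood at the observed value:
  L_A = (1/(1.9·√(2π)))·exp(−(3.90−2.7)²/(2·1.9²)) = 0.209970·exp(-0.19945) = 0.172004
  L_B = (1/(1.9·√(2π)))·exp(−(3.90−4.9)²/(2·1.9²)) = 0.209970·exp(-0.13850) = 0.182812
Unnormalised posteriors:
  P(Z=A)·L_A = 0.46 × 0.172004 = 0.0791218
  P(Z=B)·L_B = 0.54 × 0.182812 = 0.0987185
Marginal: 0.0791218 + 0.0987185 = 0.17784
P(Class A | data) ≈ 0.445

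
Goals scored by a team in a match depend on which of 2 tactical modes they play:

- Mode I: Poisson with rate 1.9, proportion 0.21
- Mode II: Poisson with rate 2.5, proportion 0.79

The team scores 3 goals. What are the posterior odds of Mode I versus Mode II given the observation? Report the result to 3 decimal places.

Since P(k|x) ∝ π_k f_k(x), the posterior odds are π_i f_i(x) / (π_j f_j(x)).
Component likelihoods at x = 3 goals:
  L_I = e^(−1.9)·1.9^3/3! = 0.170982
  L_II = e^(−2.5)·2.5^3/3! = 0.213763
Odds = (0.21/0.79) × (0.170982/0.213763) = 0.265823 × 0.799866 ≈ 0.213

0.213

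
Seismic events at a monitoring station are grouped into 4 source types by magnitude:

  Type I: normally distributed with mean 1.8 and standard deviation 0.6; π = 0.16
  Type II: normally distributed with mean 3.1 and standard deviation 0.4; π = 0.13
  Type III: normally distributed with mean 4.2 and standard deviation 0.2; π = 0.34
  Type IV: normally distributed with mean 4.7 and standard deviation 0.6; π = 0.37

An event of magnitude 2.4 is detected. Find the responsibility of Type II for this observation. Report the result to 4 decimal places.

0.3024

Apply Bayes' rule: the posterior for each component is proportional to its prior times its likelihood at x.
Evaluate each component's likelihood at the observed value:
  L_I = 0.403285
  L_II = 0.215693
  L_III = 5.13989e-18
  L_IV = 0.000428451
Prior × likelihood for each component:
  P(Z=I)·L_I = 0.16 × 0.403285 = 0.0645255
  P(Z=II)·L_II = 0.13 × 0.215693 = 0.0280401
  P(Z=III)·L_III = 0.34 × 5.13989e-18 = 1.74756e-18
  P(Z=IV)·L_IV = 0.37 × 0.000428451 = 0.000158527
Normaliser: 0.0645255 + 0.0280401 + 1.74756e-18 + 0.000158527 = 0.0927242
P(Type II | data) = 0.0280401 / 0.0927242 ≈ 0.3024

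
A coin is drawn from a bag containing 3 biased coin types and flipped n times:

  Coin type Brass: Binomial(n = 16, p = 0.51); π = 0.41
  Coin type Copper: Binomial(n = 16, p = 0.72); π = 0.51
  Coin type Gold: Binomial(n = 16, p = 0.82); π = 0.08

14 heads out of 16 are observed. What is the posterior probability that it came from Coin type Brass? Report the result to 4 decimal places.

Posterior ∝ prior × likelihood, so P(k | x) ∝ π_k f_k(x); normalise over all components.
Component likelihoods at x = 14 heads out of 16:
  f_Brass = 0.00232036
  f_Copper = 0.0946569
  f_Gold = 0.241613
Weight by the priors:
  π_Brass·f_Brass = 0.41 × 0.00232036 = 0.000951349
  π_Copper·f_Copper = 0.51 × 0.0946569 = 0.048275
  π_Gold·f_Gold = 0.08 × 0.241613 = 0.019329
Normaliser: 0.000951349 + 0.048275 + 0.019329 = 0.0685554
Responsibility of Coin type Brass: 0.000951349 / 0.0685554 ≈ 0.0139

0.0139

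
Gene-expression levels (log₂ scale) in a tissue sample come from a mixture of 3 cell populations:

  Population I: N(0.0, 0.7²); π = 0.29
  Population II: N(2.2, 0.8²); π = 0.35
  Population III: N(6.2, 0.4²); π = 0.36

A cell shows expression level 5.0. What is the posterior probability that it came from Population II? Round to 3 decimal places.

P(component k | x) = w_k·f_k(x) / marginal(x), where marginal(x) = Σ_j w_j·f_j(x).
Component likelihoods at x = 5.0:
  p_I = 4.75194e-12
  p_II = 0.00109085
  p_III = 0.0110796
Multiply by the mixture weights:
  w_I·p_I = 0.29 × 4.75194e-12 = 1.37806e-12
  w_II·p_II = 0.35 × 0.00109085 = 0.000381799
  w_III·p_III = 0.36 × 0.0110796 = 0.00398866
Sum: 1.37806e-12 + 0.000381799 + 0.00398866 = 0.00437046
P(Population II | data) = 0.000381799 / 0.00437046 ≈ 0.087

0.087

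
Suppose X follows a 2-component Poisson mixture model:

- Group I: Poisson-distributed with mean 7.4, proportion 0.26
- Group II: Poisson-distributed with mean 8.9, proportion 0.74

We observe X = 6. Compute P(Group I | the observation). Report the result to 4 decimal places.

0.3422

Apply Bayes' rule: the posterior for each component is proportional to its prior times its likelihood at x.
Evaluate each component's likelihood at the observed value:
  L_I = e^(−7.4)·7.4^6/6! = 0.139405
  L_II = e^(−8.9)·8.9^6/6! = 0.0941427
Weight by the priors:
  π_I·L_I = 0.26 × 0.139405 = 0.0362453
  π_II·L_II = 0.74 × 0.0941427 = 0.0696656
Denominator: 0.0362453 + 0.0696656 = 0.105911
Responsibility of Group I: 0.0362453 / 0.105911 ≈ 0.3422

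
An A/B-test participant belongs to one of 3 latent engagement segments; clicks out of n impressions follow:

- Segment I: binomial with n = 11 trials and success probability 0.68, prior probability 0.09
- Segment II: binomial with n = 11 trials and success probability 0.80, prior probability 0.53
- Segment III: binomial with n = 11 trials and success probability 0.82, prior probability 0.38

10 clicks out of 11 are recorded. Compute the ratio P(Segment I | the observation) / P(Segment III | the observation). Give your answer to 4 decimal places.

The posterior odds equal the prior odds times the likelihood ratio: (w_i/w_j)·(f_i(x)/f_j(x)).
Evaluate each component's likelihood at the observed value:
  p_I = 0.0744101
  p_II = 0.236223
  p_III = 0.272147
0.00669691 / 0.103416 ≈ 0.0648

0.0648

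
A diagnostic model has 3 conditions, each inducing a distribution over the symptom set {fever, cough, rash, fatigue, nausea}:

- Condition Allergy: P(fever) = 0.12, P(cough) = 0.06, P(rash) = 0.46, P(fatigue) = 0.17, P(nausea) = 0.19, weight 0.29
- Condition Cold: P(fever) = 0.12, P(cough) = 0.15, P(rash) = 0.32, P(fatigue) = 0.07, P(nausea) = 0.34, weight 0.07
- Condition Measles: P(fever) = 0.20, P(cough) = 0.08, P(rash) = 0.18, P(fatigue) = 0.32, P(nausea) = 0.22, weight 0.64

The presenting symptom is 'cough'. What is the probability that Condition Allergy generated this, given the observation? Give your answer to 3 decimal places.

Apply Bayes' rule: the posterior for each component is proportional to its prior times its likelihood at x.
Component likelihoods at x = 'cough':
  L_Allergy = 0.06
  L_Cold = 0.15
  L_Measles = 0.08
Unnormalised posteriors:
  π_Allergy·L_Allergy = 0.29 × 0.06 = 0.0174
  π_Cold·L_Cold = 0.07 × 0.15 = 0.0105
  π_Measles·L_Measles = 0.64 × 0.08 = 0.0512
Normaliser: 0.0174 + 0.0105 + 0.0512 = 0.0791
P(Condition Allergy | x) = 0.0174 / 0.0791 ≈ 0.220

0.220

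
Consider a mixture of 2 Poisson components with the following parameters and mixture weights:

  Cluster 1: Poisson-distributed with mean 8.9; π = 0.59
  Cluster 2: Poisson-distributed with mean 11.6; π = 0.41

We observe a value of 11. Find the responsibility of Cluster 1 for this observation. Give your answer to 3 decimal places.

0.537

The responsibility of component k is π_k f_k(x) divided by Σ_j π_j f_j(x).
Poisson probabilities:
  f_1 = 0.094823
  f_2 = 0.117508
Multiply by the mixture weights:
  π_1·f_1 = 0.59 × 0.094823 = 0.0559455
  π_2·f_2 = 0.41 × 0.117508 = 0.0481781
Normaliser: 0.0559455 + 0.0481781 = 0.104124
So the posterior for Cluster 1 is 0.0559455 / 0.104124 ≈ 0.537.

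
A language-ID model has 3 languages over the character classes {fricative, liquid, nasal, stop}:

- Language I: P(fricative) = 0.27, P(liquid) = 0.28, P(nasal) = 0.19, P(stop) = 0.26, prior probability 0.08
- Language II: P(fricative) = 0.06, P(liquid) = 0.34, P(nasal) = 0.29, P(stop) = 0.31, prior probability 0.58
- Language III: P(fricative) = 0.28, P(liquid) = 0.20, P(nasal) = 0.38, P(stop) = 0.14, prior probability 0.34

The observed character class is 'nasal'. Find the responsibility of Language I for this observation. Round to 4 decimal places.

0.0486

By Bayes' theorem, P(k | x) = π_k f_k(x) / Σ_j π_j f_j(x).
Component likelihoods at x = 'nasal':
  p_I = P(nasal | comp) = 0.19
  p_II = P(nasal | comp) = 0.29
  p_III = P(nasal | comp) = 0.38
Prior × likelihood for each component:
  π_I·p_I = 0.08 × 0.19 = 0.0152
  π_II·p_II = 0.58 × 0.29 = 0.1682
  π_III·p_III = 0.34 × 0.38 = 0.1292
Evidence: 0.0152 + 0.1682 + 0.1292 = 0.3126
P(Language I | 'nasal') = 0.0152 / 0.3126 ≈ 0.0486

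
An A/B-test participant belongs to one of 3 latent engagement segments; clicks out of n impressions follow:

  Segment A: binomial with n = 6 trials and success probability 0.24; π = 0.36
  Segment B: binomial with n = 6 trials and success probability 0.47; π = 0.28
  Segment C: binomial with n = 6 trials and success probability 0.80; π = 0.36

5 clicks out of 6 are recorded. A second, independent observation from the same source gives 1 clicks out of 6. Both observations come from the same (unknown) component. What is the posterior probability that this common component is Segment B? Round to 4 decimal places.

P(component k | x) = π_k·f_k(x) / marginal(x), where marginal(x) = Σ_j π_j·f_j(x).
Since both observations come from the same component, the likelihood for component k is f_k(x₁)·f_k(x₂).
  f_A = [C(6,5)·0.24^5·0.76^1 = 6·0.000796262·0.76 = 0.00363096] × [0.365116] = 0.00132572
  f_B = [C(6,5)·0.47^5·0.53^1 = 6·0.0229345·0.53 = 0.0729317] × [0.117931] = 0.00860092
  f_C = [C(6,5)·0.80^5·0.20^1 = 6·0.32768·0.2 = 0.393216] × [0.001536] = 0.00060398
Multiply by the mixture weights:
  π_A·f_A = 0.36 × 0.00132572 = 0.000477259
  π_B·f_B = 0.28 × 0.00860092 = 0.00240826
  π_C·f_C = 0.36 × 0.00060398 = 0.000217433
Evidence: 0.000477259 + 0.00240826 + 0.000217433 = 0.00310295
P(Segment B | x₁, x₂) = 0.00240826 / 0.00310295 ≈ 0.7761

0.7761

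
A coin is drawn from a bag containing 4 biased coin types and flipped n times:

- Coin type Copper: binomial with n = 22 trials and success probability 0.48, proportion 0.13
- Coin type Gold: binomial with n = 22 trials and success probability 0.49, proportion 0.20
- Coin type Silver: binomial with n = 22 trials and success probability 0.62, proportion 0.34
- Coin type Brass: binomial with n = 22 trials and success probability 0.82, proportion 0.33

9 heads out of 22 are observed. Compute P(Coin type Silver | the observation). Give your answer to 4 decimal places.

By Bayes' theorem, P(k | x) = P(Z=k) f_k(x) / Σ_j P(Z=j) f_j(x).
Component likelihoods at x = 9 heads out of 22:
  L_Copper = 0.136753
  L_Gold = 0.127909
  L_Silver = 0.0231972
  L_Brass = 1.73616e-05
Multiply by the mixture weights:
  P(Z=Copper)·L_Copper = 0.13 × 0.136753 = 0.0177779
  P(Z=Gold)·L_Gold = 0.20 × 0.127909 = 0.0255817
  P(Z=Silver)·L_Silver = 0.34 × 0.0231972 = 0.00788704
  P(Z=Brass)·L_Brass = 0.33 × 1.73616e-05 = 5.72934e-06
Marginal: 0.0177779 + 0.0255817 + 0.00788704 + 5.72934e-06 = 0.0512525
P(Coin type Silver | 9 heads out of 22) = 0.00788704 / 0.0512525 ≈ 0.1539

0.1539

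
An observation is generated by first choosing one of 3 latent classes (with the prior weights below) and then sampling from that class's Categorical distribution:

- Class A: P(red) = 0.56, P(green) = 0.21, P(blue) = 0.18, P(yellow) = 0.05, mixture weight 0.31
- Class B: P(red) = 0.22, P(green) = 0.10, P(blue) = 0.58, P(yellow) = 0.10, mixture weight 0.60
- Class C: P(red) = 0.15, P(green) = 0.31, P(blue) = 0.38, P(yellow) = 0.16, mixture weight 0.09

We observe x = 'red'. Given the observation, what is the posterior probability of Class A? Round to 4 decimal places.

0.5440

P(component k | x) = π_k·f_k(x) / marginal(x), where marginal(x) = Σ_j π_j·f_j(x).
Categorical probabilities:
  L_A = 0.56
  L_B = 0.22
  L_C = 0.15
Multiply by the mixture weights:
  π_A·L_A = 0.31 × 0.56 = 0.1736
  π_B·L_B = 0.60 × 0.22 = 0.132
  π_C·L_C = 0.09 × 0.15 = 0.0135
Marginal: 0.1736 + 0.132 + 0.0135 = 0.3191
So the posterior for Class A is 0.1736 / 0.3191 ≈ 0.5440.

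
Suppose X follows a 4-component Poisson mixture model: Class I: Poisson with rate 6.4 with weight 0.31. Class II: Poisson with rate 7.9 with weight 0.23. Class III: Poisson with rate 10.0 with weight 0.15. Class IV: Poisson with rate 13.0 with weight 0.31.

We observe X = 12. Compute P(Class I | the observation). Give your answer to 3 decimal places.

0.079

P(component k | x) = w_k·f_k(x) / marginal(x), where marginal(x) = Σ_j w_j·f_j(x).
Poisson probabilities:
  p_I = e^(−6.4)·6.4^12/12! = 0.0163809
  p_II = e^(−7.9)·7.9^12/12! = 0.0457364
  p_III = e^(−10.0)·10.0^12/12! = 0.0947803
  p_IV = e^(−13.0)·13.0^12/12! = 0.10994
Weight by the priors:
  w_I·p_I = 0.31 × 0.0163809 = 0.00507808
  w_II·p_II = 0.23 × 0.0457364 = 0.0105194
  w_III·p_III = 0.15 × 0.0947803 = 0.014217
  w_IV·p_IV = 0.31 × 0.10994 = 0.0340813
Marginal: 0.00507808 + 0.0105194 + 0.014217 + 0.0340813 = 0.0638958
P(Class I | data) = 0.00507808 / 0.0638958 ≈ 0.079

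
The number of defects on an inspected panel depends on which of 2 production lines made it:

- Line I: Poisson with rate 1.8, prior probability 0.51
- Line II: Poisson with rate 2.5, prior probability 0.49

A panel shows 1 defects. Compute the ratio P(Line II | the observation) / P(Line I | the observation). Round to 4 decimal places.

0.6627

Only the two components matter; the odds are (P(Z=i) f_i(x)) / (P(Z=j) f_j(x)).
Component likelihoods at x = 1 defects:
  p_I = e^(−1.8)·1.8^1/1! = 0.297538
  p_II = e^(−2.5)·2.5^1/1! = 0.205212
0.100554 / 0.151744 ≈ 0.6627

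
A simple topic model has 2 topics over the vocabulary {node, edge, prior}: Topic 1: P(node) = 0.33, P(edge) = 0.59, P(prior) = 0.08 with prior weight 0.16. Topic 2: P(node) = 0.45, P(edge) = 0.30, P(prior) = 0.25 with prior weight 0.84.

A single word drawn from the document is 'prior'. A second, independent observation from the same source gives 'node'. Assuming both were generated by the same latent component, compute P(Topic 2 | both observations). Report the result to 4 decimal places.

0.9572

P(component k | x) = w_k·f_k(x) / marginal(x), where marginal(x) = Σ_j w_j·f_j(x).
Since both observations come from the same component, the likelihood for component k is f_k(x₁)·f_k(x₂).
  p_1 = [0.08] × [0.33] = 0.0264
  p_2 = [0.25] × [0.45] = 0.1125
Weight by the priors:
  w_1·p_1 = 0.16 × 0.0264 = 0.004224
  w_2·p_2 = 0.84 × 0.1125 = 0.0945
Normaliser: 0.004224 + 0.0945 = 0.098724
Responsibility of Topic 2: 0.0945 / 0.098724 ≈ 0.9572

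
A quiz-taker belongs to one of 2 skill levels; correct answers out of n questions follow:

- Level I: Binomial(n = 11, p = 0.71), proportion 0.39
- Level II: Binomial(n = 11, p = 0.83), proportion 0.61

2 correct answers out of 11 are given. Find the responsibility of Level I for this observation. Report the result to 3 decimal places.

Posterior ∝ prior × likelihood, so P(k | x) ∝ π_k f_k(x); normalise over all components.
Evaluate each component's likelihood at the observed value:
  p_I = 0.000402218
  p_II = 4.49324e-06
Weight by the priors:
  π_I·p_I = 0.39 × 0.000402218 = 0.000156865
  π_II·p_II = 0.61 × 4.49324e-06 = 2.74087e-06
Marginal: 0.000156865 + 2.74087e-06 = 0.000159606
So the posterior for Level I is 0.000156865 / 0.000159606 ≈ 0.983.

0.983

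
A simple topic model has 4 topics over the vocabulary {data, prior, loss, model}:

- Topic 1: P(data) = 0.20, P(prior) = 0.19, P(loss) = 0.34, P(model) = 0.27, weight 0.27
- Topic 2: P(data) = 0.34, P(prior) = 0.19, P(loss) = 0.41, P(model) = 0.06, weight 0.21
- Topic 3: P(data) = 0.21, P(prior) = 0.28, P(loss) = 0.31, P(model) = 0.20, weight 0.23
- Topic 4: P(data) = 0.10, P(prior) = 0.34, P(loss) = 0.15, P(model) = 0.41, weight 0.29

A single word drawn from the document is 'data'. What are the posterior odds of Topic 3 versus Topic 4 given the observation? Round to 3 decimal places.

Posterior odds = (w_i f_i(x)) / (w_j f_j(x)); the normalising sum cancels.
Evaluate each component's likelihood at the observed value:
  p_1 = P(data | comp) = 0.20
  p_2 = P(data | comp) = 0.34
  p_3 = P(data | comp) = 0.21
  p_4 = P(data | comp) = 0.10
Posterior odds = (w_3·p_3) / (w_4·p_4) = (0.23·0.21) / (0.29·0.1) = 0.0483 / 0.029 ≈ 1.666

1.666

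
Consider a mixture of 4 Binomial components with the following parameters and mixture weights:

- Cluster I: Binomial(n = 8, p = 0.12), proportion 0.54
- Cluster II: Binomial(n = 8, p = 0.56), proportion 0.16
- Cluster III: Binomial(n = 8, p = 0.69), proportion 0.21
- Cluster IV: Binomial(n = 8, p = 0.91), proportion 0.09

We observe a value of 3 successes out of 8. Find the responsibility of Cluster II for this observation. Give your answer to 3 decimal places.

Posterior ∝ prior × likelihood, so P(k | x) ∝ π_k f_k(x); normalise over all components.
Evaluate each component's likelihood at the observed value:
  p_I = C(8,3)·0.12^3·0.88^5 = 56·0.001728·0.527732 = 0.0510676
  p_II = C(8,3)·0.56^3·0.44^5 = 56·0.175616·0.0164916 = 0.162187
  p_III = C(8,3)·0.69^3·0.31^5 = 56·0.328509·0.00286292 = 0.0526676
  p_IV = C(8,3)·0.91^3·0.09^5 = 56·0.753571·5.9049e-06 = 0.000249187
Unnormalised posteriors:
  π_I·p_I = 0.54 × 0.0510676 = 0.0275765
  π_II·p_II = 0.16 × 0.162187 = 0.0259499
  π_III·p_III = 0.21 × 0.0526676 = 0.0110602
  π_IV·p_IV = 0.09 × 0.000249187 = 2.24268e-05
Normaliser: 0.0275765 + 0.0259499 + 0.0110602 + 2.24268e-05 = 0.064609
Responsibility of Cluster II: 0.0259499 / 0.064609 ≈ 0.402

0.402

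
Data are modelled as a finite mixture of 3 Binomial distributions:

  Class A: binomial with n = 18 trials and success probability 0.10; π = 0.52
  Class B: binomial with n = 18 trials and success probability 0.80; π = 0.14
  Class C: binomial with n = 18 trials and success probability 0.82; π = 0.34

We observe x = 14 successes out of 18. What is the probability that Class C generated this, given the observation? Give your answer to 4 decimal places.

By Bayes' theorem, P(k | x) = π_k f_k(x) / Σ_j π_j f_j(x).
Component likelihoods at x = 14 successes out of 18:
  f_A = C(18,14)·0.10^14·0.90^4 = 3060·1e-14·0.6561 = 2.00767e-11
  f_B = C(18,14)·0.80^14·0.20^4 = 3060·0.0439805·0.0016 = 0.215328
  f_C = C(18,14)·0.82^14·0.18^4 = 3060·0.0621432·0.00104976 = 0.199621
Unnormalised posteriors:
  π_A·f_A = 0.52 × 2.00767e-11 = 1.04399e-11
  π_B·f_B = 0.14 × 0.215328 = 0.030146
  π_C·f_C = 0.34 × 0.199621 = 0.067871
Denominator: 1.04399e-11 + 0.030146 + 0.067871 = 0.098017
Responsibility of Class C: 0.067871 / 0.098017 ≈ 0.6924

0.6924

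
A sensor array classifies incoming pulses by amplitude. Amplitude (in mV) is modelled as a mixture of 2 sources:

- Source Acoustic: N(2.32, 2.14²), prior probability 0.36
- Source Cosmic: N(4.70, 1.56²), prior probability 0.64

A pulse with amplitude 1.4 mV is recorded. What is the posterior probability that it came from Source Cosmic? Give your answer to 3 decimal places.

0.222

Apply Bayes' rule: the posterior for each component is proportional to its prior times its likelihood at x.
Component likelihoods at x = 1.4 mV:
  p_Acoustic = (1/(2.14·√(2π)))·exp(−(1.4−2.32)²/(2·2.14²)) = 0.186422·exp(-0.09241) = 0.169966
  p_Cosmic = (1/(1.56·√(2π)))·exp(−(1.4−4.70)²/(2·1.56²)) = 0.255732·exp(-2.23743) = 0.027295
Weight by the priors:
  π_Acoustic·p_Acoustic = 0.36 × 0.169966 = 0.0611879
  π_Cosmic·p_Cosmic = 0.64 × 0.027295 = 0.0174688
Denominator: 0.0611879 + 0.0174688 = 0.0786567
P(Source Cosmic | 1.4 mV) = 0.0174688 / 0.0786567 ≈ 0.222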